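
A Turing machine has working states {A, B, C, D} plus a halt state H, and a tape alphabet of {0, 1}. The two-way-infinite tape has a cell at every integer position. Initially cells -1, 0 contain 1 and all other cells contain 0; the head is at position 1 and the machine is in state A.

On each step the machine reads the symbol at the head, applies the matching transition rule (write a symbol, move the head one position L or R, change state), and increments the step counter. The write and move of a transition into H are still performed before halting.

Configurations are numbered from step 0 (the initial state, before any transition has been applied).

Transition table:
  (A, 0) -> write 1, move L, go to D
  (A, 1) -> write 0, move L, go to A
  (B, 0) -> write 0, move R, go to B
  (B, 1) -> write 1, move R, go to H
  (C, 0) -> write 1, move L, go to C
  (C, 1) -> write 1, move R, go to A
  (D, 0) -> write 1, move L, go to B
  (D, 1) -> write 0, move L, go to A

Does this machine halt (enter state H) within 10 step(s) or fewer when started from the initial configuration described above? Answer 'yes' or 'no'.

Step 1: in state A at pos 1, read 0 -> (A,0)->write 1,move L,goto D. Now: state=D, head=0, tape[-2..2]=01110 (head:   ^)
Step 2: in state D at pos 0, read 1 -> (D,1)->write 0,move L,goto A. Now: state=A, head=-1, tape[-2..2]=01010 (head:  ^)
Step 3: in state A at pos -1, read 1 -> (A,1)->write 0,move L,goto A. Now: state=A, head=-2, tape[-3..2]=000010 (head:  ^)
Step 4: in state A at pos -2, read 0 -> (A,0)->write 1,move L,goto D. Now: state=D, head=-3, tape[-4..2]=0010010 (head:  ^)
Step 5: in state D at pos -3, read 0 -> (D,0)->write 1,move L,goto B. Now: state=B, head=-4, tape[-5..2]=00110010 (head:  ^)
Step 6: in state B at pos -4, read 0 -> (B,0)->write 0,move R,goto B. Now: state=B, head=-3, tape[-5..2]=00110010 (head:   ^)
Step 7: in state B at pos -3, read 1 -> (B,1)->write 1,move R,goto H. Now: state=H, head=-2, tape[-5..2]=00110010 (head:    ^)
State H reached at step 7; 7 <= 10 -> yes

Answer: yes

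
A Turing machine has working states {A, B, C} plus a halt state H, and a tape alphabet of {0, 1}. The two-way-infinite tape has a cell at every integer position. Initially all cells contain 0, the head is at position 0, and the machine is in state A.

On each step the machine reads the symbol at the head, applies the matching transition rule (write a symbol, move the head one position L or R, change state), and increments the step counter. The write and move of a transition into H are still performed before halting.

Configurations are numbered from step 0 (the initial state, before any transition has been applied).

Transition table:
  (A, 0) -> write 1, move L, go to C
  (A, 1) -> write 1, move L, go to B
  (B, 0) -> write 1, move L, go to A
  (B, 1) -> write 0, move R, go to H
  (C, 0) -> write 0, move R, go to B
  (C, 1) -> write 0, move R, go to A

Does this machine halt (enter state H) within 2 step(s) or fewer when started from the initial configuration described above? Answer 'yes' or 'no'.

Answer: no

Derivation:
Step 1: in state A at pos 0, read 0 -> (A,0)->write 1,move L,goto C. Now: state=C, head=-1, tape[-2..1]=0010 (head:  ^)
Step 2: in state C at pos -1, read 0 -> (C,0)->write 0,move R,goto B. Now: state=B, head=0, tape[-2..1]=0010 (head:   ^)
After 2 step(s): state = B (not H) -> not halted within 2 -> no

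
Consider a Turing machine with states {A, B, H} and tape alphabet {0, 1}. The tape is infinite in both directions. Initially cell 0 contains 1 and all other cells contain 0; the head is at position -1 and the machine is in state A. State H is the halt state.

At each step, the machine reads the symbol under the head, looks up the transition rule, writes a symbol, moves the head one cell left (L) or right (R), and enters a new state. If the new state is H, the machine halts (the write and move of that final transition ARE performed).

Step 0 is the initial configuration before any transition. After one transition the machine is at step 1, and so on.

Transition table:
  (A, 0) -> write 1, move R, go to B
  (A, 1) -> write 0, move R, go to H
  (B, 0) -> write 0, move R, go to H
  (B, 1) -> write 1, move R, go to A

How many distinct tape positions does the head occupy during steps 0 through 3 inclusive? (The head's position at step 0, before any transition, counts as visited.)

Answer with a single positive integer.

Answer: 4

Derivation:
Step 1: in state A at pos -1, read 0 -> (A,0)->write 1,move R,goto B. Now: state=B, head=0, tape[-2..1]=0110 (head:   ^)
Step 2: in state B at pos 0, read 1 -> (B,1)->write 1,move R,goto A. Now: state=A, head=1, tape[-2..2]=01100 (head:    ^)
Step 3: in state A at pos 1, read 0 -> (A,0)->write 1,move R,goto B. Now: state=B, head=2, tape[-2..3]=011100 (head:     ^)
Head positions at steps 0..3: starting at -1, distinct positions visited = {-1, 0, 1, 2} -> 4 position(s)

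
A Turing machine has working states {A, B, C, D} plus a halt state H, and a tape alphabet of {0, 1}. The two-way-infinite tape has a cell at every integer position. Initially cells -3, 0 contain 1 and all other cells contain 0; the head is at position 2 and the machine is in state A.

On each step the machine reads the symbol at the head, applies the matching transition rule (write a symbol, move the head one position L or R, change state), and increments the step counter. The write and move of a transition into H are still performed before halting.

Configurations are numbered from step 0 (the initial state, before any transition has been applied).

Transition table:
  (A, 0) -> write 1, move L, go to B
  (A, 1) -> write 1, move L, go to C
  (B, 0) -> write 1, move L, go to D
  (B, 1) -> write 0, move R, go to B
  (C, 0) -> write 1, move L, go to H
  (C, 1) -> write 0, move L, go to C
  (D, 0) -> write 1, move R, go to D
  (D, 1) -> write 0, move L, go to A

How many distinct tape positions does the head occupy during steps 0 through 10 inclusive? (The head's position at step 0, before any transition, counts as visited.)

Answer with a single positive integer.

Step 1: in state A at pos 2, read 0 -> (A,0)->write 1,move L,goto B. Now: state=B, head=1, tape[-4..3]=01001010 (head:      ^)
Step 2: in state B at pos 1, read 0 -> (B,0)->write 1,move L,goto D. Now: state=D, head=0, tape[-4..3]=01001110 (head:     ^)
Step 3: in state D at pos 0, read 1 -> (D,1)->write 0,move L,goto A. Now: state=A, head=-1, tape[-4..3]=01000110 (head:    ^)
Step 4: in state A at pos -1, read 0 -> (A,0)->write 1,move L,goto B. Now: state=B, head=-2, tape[-4..3]=01010110 (head:   ^)
Step 5: in state B at pos -2, read 0 -> (B,0)->write 1,move L,goto D. Now: state=D, head=-3, tape[-4..3]=01110110 (head:  ^)
Step 6: in state D at pos -3, read 1 -> (D,1)->write 0,move L,goto A. Now: state=A, head=-4, tape[-5..3]=000110110 (head:  ^)
Step 7: in state A at pos -4, read 0 -> (A,0)->write 1,move L,goto B. Now: state=B, head=-5, tape[-6..3]=0010110110 (head:  ^)
Step 8: in state B at pos -5, read 0 -> (B,0)->write 1,move L,goto D. Now: state=D, head=-6, tape[-7..3]=00110110110 (head:  ^)
Step 9: in state D at pos -6, read 0 -> (D,0)->write 1,move R,goto D. Now: state=D, head=-5, tape[-7..3]=01110110110 (head:   ^)
Step 10: in state D at pos -5, read 1 -> (D,1)->write 0,move L,goto A. Now: state=A, head=-6, tape[-7..3]=01010110110 (head:  ^)
Head positions at steps 0..10: starting at 2, distinct positions visited = {-6, -5, -4, -3, -2, -1, 0, 1, 2} -> 9 position(s)

Answer: 9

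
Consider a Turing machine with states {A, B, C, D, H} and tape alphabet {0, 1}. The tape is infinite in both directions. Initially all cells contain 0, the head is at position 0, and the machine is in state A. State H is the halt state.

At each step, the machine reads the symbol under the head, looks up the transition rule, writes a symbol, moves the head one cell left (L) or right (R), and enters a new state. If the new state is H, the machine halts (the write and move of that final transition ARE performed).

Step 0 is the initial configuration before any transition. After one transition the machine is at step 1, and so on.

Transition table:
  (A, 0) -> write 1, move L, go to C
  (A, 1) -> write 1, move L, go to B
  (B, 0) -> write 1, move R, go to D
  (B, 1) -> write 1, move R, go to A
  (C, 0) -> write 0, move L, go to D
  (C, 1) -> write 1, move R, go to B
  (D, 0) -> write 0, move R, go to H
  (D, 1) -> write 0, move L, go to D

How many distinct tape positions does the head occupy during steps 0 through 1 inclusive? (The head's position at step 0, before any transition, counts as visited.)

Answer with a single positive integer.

Answer: 2

Derivation:
Step 1: in state A at pos 0, read 0 -> (A,0)->write 1,move L,goto C. Now: state=C, head=-1, tape[-2..1]=0010 (head:  ^)
Head positions at steps 0..1: starting at 0, distinct positions visited = {-1, 0} -> 2 position(s)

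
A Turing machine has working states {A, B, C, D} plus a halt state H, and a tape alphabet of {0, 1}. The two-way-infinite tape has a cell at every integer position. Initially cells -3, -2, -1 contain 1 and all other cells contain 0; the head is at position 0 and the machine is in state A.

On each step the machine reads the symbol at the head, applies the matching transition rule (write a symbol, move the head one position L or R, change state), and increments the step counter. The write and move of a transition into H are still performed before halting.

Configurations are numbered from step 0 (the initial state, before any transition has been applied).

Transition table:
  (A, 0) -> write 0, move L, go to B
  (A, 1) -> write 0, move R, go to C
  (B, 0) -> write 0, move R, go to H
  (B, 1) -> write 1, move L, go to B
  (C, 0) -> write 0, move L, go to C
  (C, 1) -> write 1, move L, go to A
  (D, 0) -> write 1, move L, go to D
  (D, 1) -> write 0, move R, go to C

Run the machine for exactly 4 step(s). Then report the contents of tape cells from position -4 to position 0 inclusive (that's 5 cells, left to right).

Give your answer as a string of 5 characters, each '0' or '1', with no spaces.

Answer: 01110

Derivation:
Step 1: in state A at pos 0, read 0 -> (A,0)->write 0,move L,goto B. Now: state=B, head=-1, tape[-4..1]=011100 (head:    ^)
Step 2: in state B at pos -1, read 1 -> (B,1)->write 1,move L,goto B. Now: state=B, head=-2, tape[-4..1]=011100 (head:   ^)
Step 3: in state B at pos -2, read 1 -> (B,1)->write 1,move L,goto B. Now: state=B, head=-3, tape[-4..1]=011100 (head:  ^)
Step 4: in state B at pos -3, read 1 -> (B,1)->write 1,move L,goto B. Now: state=B, head=-4, tape[-5..1]=0011100 (head:  ^)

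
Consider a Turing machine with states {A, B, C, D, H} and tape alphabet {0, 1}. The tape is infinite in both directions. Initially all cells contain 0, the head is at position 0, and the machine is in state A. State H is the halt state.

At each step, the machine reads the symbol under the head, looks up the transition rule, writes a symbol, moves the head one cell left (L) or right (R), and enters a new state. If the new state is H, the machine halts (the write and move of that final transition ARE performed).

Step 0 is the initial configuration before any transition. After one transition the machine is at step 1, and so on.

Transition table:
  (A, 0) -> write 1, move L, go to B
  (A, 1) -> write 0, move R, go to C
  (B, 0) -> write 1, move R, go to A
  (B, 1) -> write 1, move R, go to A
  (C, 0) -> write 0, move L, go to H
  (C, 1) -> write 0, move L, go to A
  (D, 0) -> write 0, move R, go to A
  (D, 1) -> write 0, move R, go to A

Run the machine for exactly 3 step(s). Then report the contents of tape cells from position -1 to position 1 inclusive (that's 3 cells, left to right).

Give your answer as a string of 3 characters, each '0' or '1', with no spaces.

Answer: 100

Derivation:
Step 1: in state A at pos 0, read 0 -> (A,0)->write 1,move L,goto B. Now: state=B, head=-1, tape[-2..1]=0010 (head:  ^)
Step 2: in state B at pos -1, read 0 -> (B,0)->write 1,move R,goto A. Now: state=A, head=0, tape[-2..1]=0110 (head:   ^)
Step 3: in state A at pos 0, read 1 -> (A,1)->write 0,move R,goto C. Now: state=C, head=1, tape[-2..2]=01000 (head:    ^)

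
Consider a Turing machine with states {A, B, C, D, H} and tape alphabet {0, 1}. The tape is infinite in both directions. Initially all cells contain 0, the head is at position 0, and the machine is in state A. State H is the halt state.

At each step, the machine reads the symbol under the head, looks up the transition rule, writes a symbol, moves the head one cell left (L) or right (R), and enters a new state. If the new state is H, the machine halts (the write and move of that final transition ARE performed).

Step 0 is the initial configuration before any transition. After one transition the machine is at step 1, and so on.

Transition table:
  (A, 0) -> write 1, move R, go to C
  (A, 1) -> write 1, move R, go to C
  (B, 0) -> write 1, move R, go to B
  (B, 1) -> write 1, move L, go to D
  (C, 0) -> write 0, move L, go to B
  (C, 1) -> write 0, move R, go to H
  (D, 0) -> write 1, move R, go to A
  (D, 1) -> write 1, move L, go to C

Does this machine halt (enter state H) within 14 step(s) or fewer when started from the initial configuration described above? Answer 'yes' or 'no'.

Step 1: in state A at pos 0, read 0 -> (A,0)->write 1,move R,goto C. Now: state=C, head=1, tape[-1..2]=0100 (head:   ^)
Step 2: in state C at pos 1, read 0 -> (C,0)->write 0,move L,goto B. Now: state=B, head=0, tape[-1..2]=0100 (head:  ^)
Step 3: in state B at pos 0, read 1 -> (B,1)->write 1,move L,goto D. Now: state=D, head=-1, tape[-2..2]=00100 (head:  ^)
Step 4: in state D at pos -1, read 0 -> (D,0)->write 1,move R,goto A. Now: state=A, head=0, tape[-2..2]=01100 (head:   ^)
Step 5: in state A at pos 0, read 1 -> (A,1)->write 1,move R,goto C. Now: state=C, head=1, tape[-2..2]=01100 (head:    ^)
Step 6: in state C at pos 1, read 0 -> (C,0)->write 0,move L,goto B. Now: state=B, head=0, tape[-2..2]=01100 (head:   ^)
Step 7: in state B at pos 0, read 1 -> (B,1)->write 1,move L,goto D. Now: state=D, head=-1, tape[-2..2]=01100 (head:  ^)
Step 8: in state D at pos -1, read 1 -> (D,1)->write 1,move L,goto C. Now: state=C, head=-2, tape[-3..2]=001100 (head:  ^)
Step 9: in state C at pos -2, read 0 -> (C,0)->write 0,move L,goto B. Now: state=B, head=-3, tape[-4..2]=0001100 (head:  ^)
Step 10: in state B at pos -3, read 0 -> (B,0)->write 1,move R,goto B. Now: state=B, head=-2, tape[-4..2]=0101100 (head:   ^)
Step 11: in state B at pos -2, read 0 -> (B,0)->write 1,move R,goto B. Now: state=B, head=-1, tape[-4..2]=0111100 (head:    ^)
Step 12: in state B at pos -1, read 1 -> (B,1)->write 1,move L,goto D. Now: state=D, head=-2, tape[-4..2]=0111100 (head:   ^)
Step 13: in state D at pos -2, read 1 -> (D,1)->write 1,move L,goto C. Now: state=C, head=-3, tape[-4..2]=0111100 (head:  ^)
Step 14: in state C at pos -3, read 1 -> (C,1)->write 0,move R,goto H. Now: state=H, head=-2, tape[-4..2]=0011100 (head:   ^)
State H reached at step 14; 14 <= 14 -> yes

Answer: yes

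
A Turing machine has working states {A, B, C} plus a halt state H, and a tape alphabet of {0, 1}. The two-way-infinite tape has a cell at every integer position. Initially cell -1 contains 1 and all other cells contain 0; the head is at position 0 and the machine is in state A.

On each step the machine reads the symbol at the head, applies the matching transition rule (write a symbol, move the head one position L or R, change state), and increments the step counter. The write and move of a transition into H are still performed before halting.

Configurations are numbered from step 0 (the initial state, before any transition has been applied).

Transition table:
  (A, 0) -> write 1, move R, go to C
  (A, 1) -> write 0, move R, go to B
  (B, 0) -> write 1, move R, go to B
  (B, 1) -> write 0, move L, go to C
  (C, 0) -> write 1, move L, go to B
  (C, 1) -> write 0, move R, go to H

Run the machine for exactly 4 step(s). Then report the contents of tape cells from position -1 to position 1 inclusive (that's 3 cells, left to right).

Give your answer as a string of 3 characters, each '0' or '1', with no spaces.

Step 1: in state A at pos 0, read 0 -> (A,0)->write 1,move R,goto C. Now: state=C, head=1, tape[-2..2]=01100 (head:    ^)
Step 2: in state C at pos 1, read 0 -> (C,0)->write 1,move L,goto B. Now: state=B, head=0, tape[-2..2]=01110 (head:   ^)
Step 3: in state B at pos 0, read 1 -> (B,1)->write 0,move L,goto C. Now: state=C, head=-1, tape[-2..2]=01010 (head:  ^)
Step 4: in state C at pos -1, read 1 -> (C,1)->write 0,move R,goto H. Now: state=H, head=0, tape[-2..2]=00010 (head:   ^)

Answer: 001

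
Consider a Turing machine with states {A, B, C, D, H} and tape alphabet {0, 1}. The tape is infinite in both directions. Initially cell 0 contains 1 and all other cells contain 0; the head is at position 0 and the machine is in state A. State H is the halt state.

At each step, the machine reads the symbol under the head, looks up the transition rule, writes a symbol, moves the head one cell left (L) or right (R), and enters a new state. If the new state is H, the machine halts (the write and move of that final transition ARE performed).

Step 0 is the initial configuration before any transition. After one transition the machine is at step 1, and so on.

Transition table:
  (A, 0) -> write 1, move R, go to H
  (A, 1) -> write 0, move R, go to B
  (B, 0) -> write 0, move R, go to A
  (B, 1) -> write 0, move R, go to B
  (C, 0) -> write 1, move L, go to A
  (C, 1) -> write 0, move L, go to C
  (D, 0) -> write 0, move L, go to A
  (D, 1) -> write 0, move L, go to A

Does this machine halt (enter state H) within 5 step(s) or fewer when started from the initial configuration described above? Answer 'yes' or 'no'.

Answer: yes

Derivation:
Step 1: in state A at pos 0, read 1 -> (A,1)->write 0,move R,goto B. Now: state=B, head=1, tape[-1..2]=0000 (head:   ^)
Step 2: in state B at pos 1, read 0 -> (B,0)->write 0,move R,goto A. Now: state=A, head=2, tape[-1..3]=00000 (head:    ^)
Step 3: in state A at pos 2, read 0 -> (A,0)->write 1,move R,goto H. Now: state=H, head=3, tape[-1..4]=000100 (head:     ^)
State H reached at step 3; 3 <= 5 -> yes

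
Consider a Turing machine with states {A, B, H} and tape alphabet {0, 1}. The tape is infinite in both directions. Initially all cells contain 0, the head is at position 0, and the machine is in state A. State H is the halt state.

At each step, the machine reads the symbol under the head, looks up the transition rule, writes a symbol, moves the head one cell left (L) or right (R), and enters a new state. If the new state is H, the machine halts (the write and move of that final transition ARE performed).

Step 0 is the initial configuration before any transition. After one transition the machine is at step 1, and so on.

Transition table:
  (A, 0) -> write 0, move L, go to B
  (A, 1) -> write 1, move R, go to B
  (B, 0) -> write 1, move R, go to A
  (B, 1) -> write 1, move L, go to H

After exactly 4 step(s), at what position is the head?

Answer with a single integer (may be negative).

Answer: -2

Derivation:
Step 1: in state A at pos 0, read 0 -> (A,0)->write 0,move L,goto B. Now: state=B, head=-1, tape[-2..1]=0000 (head:  ^)
Step 2: in state B at pos -1, read 0 -> (B,0)->write 1,move R,goto A. Now: state=A, head=0, tape[-2..1]=0100 (head:   ^)
Step 3: in state A at pos 0, read 0 -> (A,0)->write 0,move L,goto B. Now: state=B, head=-1, tape[-2..1]=0100 (head:  ^)
Step 4: in state B at pos -1, read 1 -> (B,1)->write 1,move L,goto H. Now: state=H, head=-2, tape[-3..1]=00100 (head:  ^)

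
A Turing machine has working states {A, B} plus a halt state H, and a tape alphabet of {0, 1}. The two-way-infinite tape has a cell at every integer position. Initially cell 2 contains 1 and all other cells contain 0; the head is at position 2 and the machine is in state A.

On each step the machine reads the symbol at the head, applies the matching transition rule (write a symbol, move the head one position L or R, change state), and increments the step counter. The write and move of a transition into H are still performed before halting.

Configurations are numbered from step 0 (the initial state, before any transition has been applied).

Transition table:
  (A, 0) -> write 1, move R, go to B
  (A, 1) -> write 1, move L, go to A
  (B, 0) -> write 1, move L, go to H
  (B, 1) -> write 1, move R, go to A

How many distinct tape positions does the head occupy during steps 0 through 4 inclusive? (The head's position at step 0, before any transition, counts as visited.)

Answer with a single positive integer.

Step 1: in state A at pos 2, read 1 -> (A,1)->write 1,move L,goto A. Now: state=A, head=1, tape[0..3]=0010 (head:  ^)
Step 2: in state A at pos 1, read 0 -> (A,0)->write 1,move R,goto B. Now: state=B, head=2, tape[0..3]=0110 (head:   ^)
Step 3: in state B at pos 2, read 1 -> (B,1)->write 1,move R,goto A. Now: state=A, head=3, tape[0..4]=01100 (head:    ^)
Step 4: in state A at pos 3, read 0 -> (A,0)->write 1,move R,goto B. Now: state=B, head=4, tape[0..5]=011100 (head:     ^)
Head positions at steps 0..4: starting at 2, distinct positions visited = {1, 2, 3, 4} -> 4 position(s)

Answer: 4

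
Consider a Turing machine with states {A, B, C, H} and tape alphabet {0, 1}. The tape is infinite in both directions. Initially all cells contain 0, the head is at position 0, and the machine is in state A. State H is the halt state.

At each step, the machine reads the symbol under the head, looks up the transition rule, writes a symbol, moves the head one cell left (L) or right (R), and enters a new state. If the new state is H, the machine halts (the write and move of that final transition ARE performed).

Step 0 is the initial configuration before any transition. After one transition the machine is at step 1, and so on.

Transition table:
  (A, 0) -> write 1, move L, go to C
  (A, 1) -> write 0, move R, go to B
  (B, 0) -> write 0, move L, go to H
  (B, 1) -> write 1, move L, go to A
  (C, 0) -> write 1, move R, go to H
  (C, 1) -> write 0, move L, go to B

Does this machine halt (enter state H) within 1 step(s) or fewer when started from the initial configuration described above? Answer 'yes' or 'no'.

Step 1: in state A at pos 0, read 0 -> (A,0)->write 1,move L,goto C. Now: state=C, head=-1, tape[-2..1]=0010 (head:  ^)
After 1 step(s): state = C (not H) -> not halted within 1 -> no

Answer: no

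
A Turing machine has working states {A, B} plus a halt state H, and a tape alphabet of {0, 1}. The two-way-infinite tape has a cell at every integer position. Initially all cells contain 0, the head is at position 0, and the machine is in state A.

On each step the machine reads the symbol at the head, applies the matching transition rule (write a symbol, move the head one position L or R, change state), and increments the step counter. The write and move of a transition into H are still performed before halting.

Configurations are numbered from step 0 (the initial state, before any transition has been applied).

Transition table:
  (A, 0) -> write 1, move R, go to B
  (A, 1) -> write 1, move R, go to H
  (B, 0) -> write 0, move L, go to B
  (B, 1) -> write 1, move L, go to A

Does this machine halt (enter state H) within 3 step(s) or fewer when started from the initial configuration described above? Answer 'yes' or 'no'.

Answer: no

Derivation:
Step 1: in state A at pos 0, read 0 -> (A,0)->write 1,move R,goto B. Now: state=B, head=1, tape[-1..2]=0100 (head:   ^)
Step 2: in state B at pos 1, read 0 -> (B,0)->write 0,move L,goto B. Now: state=B, head=0, tape[-1..2]=0100 (head:  ^)
Step 3: in state B at pos 0, read 1 -> (B,1)->write 1,move L,goto A. Now: state=A, head=-1, tape[-2..2]=00100 (head:  ^)
After 3 step(s): state = A (not H) -> not halted within 3 -> no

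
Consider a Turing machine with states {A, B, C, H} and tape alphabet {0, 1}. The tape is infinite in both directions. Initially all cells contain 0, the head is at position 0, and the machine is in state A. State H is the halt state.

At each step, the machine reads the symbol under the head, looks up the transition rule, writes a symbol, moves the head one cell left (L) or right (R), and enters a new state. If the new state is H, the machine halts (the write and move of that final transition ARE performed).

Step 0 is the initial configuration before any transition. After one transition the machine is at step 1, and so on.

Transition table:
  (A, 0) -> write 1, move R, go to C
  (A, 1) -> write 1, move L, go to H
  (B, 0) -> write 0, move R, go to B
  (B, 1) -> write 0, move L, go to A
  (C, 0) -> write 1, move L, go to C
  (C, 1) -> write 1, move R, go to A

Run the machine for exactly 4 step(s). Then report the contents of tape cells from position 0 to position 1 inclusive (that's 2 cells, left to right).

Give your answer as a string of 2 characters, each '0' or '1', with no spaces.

Answer: 11

Derivation:
Step 1: in state A at pos 0, read 0 -> (A,0)->write 1,move R,goto C. Now: state=C, head=1, tape[-1..2]=0100 (head:   ^)
Step 2: in state C at pos 1, read 0 -> (C,0)->write 1,move L,goto C. Now: state=C, head=0, tape[-1..2]=0110 (head:  ^)
Step 3: in state C at pos 0, read 1 -> (C,1)->write 1,move R,goto A. Now: state=A, head=1, tape[-1..2]=0110 (head:   ^)
Step 4: in state A at pos 1, read 1 -> (A,1)->write 1,move L,goto H. Now: state=H, head=0, tape[-1..2]=0110 (head:  ^)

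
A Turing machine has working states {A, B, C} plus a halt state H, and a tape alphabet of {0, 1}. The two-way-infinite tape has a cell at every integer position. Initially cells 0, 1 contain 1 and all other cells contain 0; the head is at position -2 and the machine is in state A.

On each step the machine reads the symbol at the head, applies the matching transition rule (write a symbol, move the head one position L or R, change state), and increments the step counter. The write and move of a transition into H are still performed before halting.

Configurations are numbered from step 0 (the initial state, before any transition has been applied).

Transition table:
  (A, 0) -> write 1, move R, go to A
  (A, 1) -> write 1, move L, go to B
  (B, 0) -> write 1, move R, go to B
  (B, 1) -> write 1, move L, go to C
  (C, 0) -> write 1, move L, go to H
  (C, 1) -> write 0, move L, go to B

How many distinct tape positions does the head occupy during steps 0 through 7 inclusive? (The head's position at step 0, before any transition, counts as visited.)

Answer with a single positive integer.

Answer: 4

Derivation:
Step 1: in state A at pos -2, read 0 -> (A,0)->write 1,move R,goto A. Now: state=A, head=-1, tape[-3..2]=010110 (head:   ^)
Step 2: in state A at pos -1, read 0 -> (A,0)->write 1,move R,goto A. Now: state=A, head=0, tape[-3..2]=011110 (head:    ^)
Step 3: in state A at pos 0, read 1 -> (A,1)->write 1,move L,goto B. Now: state=B, head=-1, tape[-3..2]=011110 (head:   ^)
Step 4: in state B at pos -1, read 1 -> (B,1)->write 1,move L,goto C. Now: state=C, head=-2, tape[-3..2]=011110 (head:  ^)
Step 5: in state C at pos -2, read 1 -> (C,1)->write 0,move L,goto B. Now: state=B, head=-3, tape[-4..2]=0001110 (head:  ^)
Step 6: in state B at pos -3, read 0 -> (B,0)->write 1,move R,goto B. Now: state=B, head=-2, tape[-4..2]=0101110 (head:   ^)
Step 7: in state B at pos -2, read 0 -> (B,0)->write 1,move R,goto B. Now: state=B, head=-1, tape[-4..2]=0111110 (head:    ^)
Head positions at steps 0..7: starting at -2, distinct positions visited = {-3, -2, -1, 0} -> 4 position(s)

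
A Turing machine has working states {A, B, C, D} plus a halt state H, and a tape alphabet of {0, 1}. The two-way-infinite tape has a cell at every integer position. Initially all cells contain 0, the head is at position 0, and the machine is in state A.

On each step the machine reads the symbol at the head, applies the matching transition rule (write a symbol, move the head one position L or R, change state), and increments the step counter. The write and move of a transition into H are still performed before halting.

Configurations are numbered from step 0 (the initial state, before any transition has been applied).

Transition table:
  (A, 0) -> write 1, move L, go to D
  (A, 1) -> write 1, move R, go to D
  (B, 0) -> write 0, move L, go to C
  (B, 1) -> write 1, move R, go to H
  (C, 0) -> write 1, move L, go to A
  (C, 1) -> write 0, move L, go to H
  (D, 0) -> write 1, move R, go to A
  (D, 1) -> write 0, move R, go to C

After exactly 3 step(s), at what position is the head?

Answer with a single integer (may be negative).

Answer: 1

Derivation:
Step 1: in state A at pos 0, read 0 -> (A,0)->write 1,move L,goto D. Now: state=D, head=-1, tape[-2..1]=0010 (head:  ^)
Step 2: in state D at pos -1, read 0 -> (D,0)->write 1,move R,goto A. Now: state=A, head=0, tape[-2..1]=0110 (head:   ^)
Step 3: in state A at pos 0, read 1 -> (A,1)->write 1,move R,goto D. Now: state=D, head=1, tape[-2..2]=01100 (head:    ^)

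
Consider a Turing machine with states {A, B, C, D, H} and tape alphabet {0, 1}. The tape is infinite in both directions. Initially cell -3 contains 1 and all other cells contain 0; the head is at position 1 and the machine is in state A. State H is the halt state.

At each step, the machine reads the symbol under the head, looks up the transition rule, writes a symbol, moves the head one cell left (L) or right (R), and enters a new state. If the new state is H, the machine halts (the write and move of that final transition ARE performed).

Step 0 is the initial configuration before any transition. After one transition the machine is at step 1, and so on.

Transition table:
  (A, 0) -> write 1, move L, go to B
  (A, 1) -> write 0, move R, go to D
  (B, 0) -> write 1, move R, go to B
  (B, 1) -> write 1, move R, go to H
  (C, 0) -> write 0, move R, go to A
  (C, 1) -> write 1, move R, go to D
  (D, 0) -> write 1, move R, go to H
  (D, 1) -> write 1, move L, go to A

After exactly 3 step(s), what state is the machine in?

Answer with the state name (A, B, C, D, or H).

Step 1: in state A at pos 1, read 0 -> (A,0)->write 1,move L,goto B. Now: state=B, head=0, tape[-4..2]=0100010 (head:     ^)
Step 2: in state B at pos 0, read 0 -> (B,0)->write 1,move R,goto B. Now: state=B, head=1, tape[-4..2]=0100110 (head:      ^)
Step 3: in state B at pos 1, read 1 -> (B,1)->write 1,move R,goto H. Now: state=H, head=2, tape[-4..3]=01001100 (head:       ^)

Answer: H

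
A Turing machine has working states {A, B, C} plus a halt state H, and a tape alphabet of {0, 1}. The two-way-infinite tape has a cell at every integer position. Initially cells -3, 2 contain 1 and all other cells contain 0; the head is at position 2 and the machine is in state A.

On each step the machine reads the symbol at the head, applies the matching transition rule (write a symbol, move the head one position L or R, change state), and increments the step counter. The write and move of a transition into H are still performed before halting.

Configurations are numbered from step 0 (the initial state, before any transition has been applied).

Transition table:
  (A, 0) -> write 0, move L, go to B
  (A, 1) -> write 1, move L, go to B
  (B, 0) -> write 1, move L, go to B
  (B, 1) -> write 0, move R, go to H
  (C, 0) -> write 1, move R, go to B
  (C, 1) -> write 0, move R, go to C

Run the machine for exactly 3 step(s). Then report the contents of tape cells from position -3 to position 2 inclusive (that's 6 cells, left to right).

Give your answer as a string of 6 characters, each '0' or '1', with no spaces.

Step 1: in state A at pos 2, read 1 -> (A,1)->write 1,move L,goto B. Now: state=B, head=1, tape[-4..3]=01000010 (head:      ^)
Step 2: in state B at pos 1, read 0 -> (B,0)->write 1,move L,goto B. Now: state=B, head=0, tape[-4..3]=01000110 (head:     ^)
Step 3: in state B at pos 0, read 0 -> (B,0)->write 1,move L,goto B. Now: state=B, head=-1, tape[-4..3]=01001110 (head:    ^)

Answer: 100111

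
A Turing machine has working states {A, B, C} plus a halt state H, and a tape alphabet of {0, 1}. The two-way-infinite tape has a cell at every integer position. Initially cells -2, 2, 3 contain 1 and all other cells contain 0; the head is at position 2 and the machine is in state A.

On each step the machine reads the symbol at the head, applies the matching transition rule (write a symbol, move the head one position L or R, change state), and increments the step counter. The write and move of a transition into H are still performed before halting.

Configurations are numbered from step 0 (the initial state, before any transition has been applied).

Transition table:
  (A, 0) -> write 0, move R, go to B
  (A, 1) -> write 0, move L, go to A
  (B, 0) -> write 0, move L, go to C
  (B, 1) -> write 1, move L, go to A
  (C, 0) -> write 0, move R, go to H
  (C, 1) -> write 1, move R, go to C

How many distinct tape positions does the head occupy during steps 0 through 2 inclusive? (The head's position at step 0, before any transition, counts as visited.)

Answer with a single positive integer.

Answer: 2

Derivation:
Step 1: in state A at pos 2, read 1 -> (A,1)->write 0,move L,goto A. Now: state=A, head=1, tape[-3..4]=01000010 (head:     ^)
Step 2: in state A at pos 1, read 0 -> (A,0)->write 0,move R,goto B. Now: state=B, head=2, tape[-3..4]=01000010 (head:      ^)
Head positions at steps 0..2: starting at 2, distinct positions visited = {1, 2} -> 2 position(s)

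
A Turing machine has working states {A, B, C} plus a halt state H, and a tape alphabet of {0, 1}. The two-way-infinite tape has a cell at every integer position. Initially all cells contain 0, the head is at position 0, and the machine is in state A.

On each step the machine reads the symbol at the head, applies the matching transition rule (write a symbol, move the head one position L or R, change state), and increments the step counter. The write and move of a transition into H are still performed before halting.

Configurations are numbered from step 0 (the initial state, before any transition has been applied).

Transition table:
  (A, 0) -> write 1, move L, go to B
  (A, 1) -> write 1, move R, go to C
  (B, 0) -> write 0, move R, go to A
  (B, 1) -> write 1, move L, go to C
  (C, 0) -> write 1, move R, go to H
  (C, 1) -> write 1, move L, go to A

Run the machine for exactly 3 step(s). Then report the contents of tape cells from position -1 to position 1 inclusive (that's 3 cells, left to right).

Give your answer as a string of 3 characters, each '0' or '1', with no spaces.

Step 1: in state A at pos 0, read 0 -> (A,0)->write 1,move L,goto B. Now: state=B, head=-1, tape[-2..1]=0010 (head:  ^)
Step 2: in state B at pos -1, read 0 -> (B,0)->write 0,move R,goto A. Now: state=A, head=0, tape[-2..1]=0010 (head:   ^)
Step 3: in state A at pos 0, read 1 -> (A,1)->write 1,move R,goto C. Now: state=C, head=1, tape[-2..2]=00100 (head:    ^)

Answer: 010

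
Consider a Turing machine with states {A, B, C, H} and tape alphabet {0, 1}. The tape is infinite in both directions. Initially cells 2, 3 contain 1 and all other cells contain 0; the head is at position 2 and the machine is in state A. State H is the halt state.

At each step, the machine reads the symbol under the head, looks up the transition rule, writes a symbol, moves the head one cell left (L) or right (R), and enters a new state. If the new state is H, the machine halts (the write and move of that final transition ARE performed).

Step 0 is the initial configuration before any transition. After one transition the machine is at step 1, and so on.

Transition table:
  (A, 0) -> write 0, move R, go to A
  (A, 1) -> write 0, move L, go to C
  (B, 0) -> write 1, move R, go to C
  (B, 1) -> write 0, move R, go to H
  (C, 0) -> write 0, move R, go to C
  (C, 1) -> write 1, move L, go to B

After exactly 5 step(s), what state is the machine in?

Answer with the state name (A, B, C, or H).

Answer: C

Derivation:
Step 1: in state A at pos 2, read 1 -> (A,1)->write 0,move L,goto C. Now: state=C, head=1, tape[0..4]=00010 (head:  ^)
Step 2: in state C at pos 1, read 0 -> (C,0)->write 0,move R,goto C. Now: state=C, head=2, tape[0..4]=00010 (head:   ^)
Step 3: in state C at pos 2, read 0 -> (C,0)->write 0,move R,goto C. Now: state=C, head=3, tape[0..4]=00010 (head:    ^)
Step 4: in state C at pos 3, read 1 -> (C,1)->write 1,move L,goto B. Now: state=B, head=2, tape[0..4]=00010 (head:   ^)
Step 5: in state B at pos 2, read 0 -> (B,0)->write 1,move R,goto C. Now: state=C, head=3, tape[0..4]=00110 (head:    ^)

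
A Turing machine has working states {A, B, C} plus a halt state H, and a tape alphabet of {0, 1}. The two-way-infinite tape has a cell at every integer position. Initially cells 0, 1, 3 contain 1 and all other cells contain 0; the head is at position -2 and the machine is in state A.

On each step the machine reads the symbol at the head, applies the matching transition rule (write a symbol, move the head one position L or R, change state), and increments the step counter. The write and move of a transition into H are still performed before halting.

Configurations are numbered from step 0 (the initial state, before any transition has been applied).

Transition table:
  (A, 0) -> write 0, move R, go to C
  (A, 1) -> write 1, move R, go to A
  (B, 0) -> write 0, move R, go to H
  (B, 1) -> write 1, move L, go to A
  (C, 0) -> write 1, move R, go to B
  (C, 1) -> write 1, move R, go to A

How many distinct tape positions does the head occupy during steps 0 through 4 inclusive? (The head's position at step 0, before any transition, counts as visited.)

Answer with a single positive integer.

Answer: 3

Derivation:
Step 1: in state A at pos -2, read 0 -> (A,0)->write 0,move R,goto C. Now: state=C, head=-1, tape[-3..4]=00011010 (head:   ^)
Step 2: in state C at pos -1, read 0 -> (C,0)->write 1,move R,goto B. Now: state=B, head=0, tape[-3..4]=00111010 (head:    ^)
Step 3: in state B at pos 0, read 1 -> (B,1)->write 1,move L,goto A. Now: state=A, head=-1, tape[-3..4]=00111010 (head:   ^)
Step 4: in state A at pos -1, read 1 -> (A,1)->write 1,move R,goto A. Now: state=A, head=0, tape[-3..4]=00111010 (head:    ^)
Head positions at steps 0..4: starting at -2, distinct positions visited = {-2, -1, 0} -> 3 position(s)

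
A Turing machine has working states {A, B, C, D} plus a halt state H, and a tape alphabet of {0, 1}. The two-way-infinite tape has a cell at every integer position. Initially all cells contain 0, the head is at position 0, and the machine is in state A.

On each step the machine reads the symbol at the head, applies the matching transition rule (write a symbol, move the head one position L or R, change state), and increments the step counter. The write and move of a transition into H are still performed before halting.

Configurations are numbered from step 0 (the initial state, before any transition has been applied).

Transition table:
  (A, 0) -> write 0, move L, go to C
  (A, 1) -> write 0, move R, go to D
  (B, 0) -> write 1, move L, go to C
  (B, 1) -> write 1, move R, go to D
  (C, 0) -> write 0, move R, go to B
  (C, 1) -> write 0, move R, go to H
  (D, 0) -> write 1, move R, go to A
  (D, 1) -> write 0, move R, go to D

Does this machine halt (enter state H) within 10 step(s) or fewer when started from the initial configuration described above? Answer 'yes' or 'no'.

Step 1: in state A at pos 0, read 0 -> (A,0)->write 0,move L,goto C. Now: state=C, head=-1, tape[-2..1]=0000 (head:  ^)
Step 2: in state C at pos -1, read 0 -> (C,0)->write 0,move R,goto B. Now: state=B, head=0, tape[-2..1]=0000 (head:   ^)
Step 3: in state B at pos 0, read 0 -> (B,0)->write 1,move L,goto C. Now: state=C, head=-1, tape[-2..1]=0010 (head:  ^)
Step 4: in state C at pos -1, read 0 -> (C,0)->write 0,move R,goto B. Now: state=B, head=0, tape[-2..1]=0010 (head:   ^)
Step 5: in state B at pos 0, read 1 -> (B,1)->write 1,move R,goto D. Now: state=D, head=1, tape[-2..2]=00100 (head:    ^)
Step 6: in state D at pos 1, read 0 -> (D,0)->write 1,move R,goto A. Now: state=A, head=2, tape[-2..3]=001100 (head:     ^)
Step 7: in state A at pos 2, read 0 -> (A,0)->write 0,move L,goto C. Now: state=C, head=1, tape[-2..3]=001100 (head:    ^)
Step 8: in state C at pos 1, read 1 -> (C,1)->write 0,move R,goto H. Now: state=H, head=2, tape[-2..3]=001000 (head:     ^)
State H reached at step 8; 8 <= 10 -> yes

Answer: yes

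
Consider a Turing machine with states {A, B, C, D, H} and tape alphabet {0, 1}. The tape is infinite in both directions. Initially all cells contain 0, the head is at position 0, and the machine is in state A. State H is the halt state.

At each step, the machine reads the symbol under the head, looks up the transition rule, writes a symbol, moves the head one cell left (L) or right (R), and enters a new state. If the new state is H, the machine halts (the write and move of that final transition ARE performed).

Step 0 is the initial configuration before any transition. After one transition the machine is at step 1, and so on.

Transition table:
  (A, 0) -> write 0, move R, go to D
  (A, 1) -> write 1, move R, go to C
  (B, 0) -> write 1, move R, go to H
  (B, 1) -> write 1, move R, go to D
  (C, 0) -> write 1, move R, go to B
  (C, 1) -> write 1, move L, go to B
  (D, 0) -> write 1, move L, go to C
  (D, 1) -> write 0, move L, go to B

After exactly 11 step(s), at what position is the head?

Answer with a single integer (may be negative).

Answer: -1

Derivation:
Step 1: in state A at pos 0, read 0 -> (A,0)->write 0,move R,goto D. Now: state=D, head=1, tape[-1..2]=0000 (head:   ^)
Step 2: in state D at pos 1, read 0 -> (D,0)->write 1,move L,goto C. Now: state=C, head=0, tape[-1..2]=0010 (head:  ^)
Step 3: in state C at pos 0, read 0 -> (C,0)->write 1,move R,goto B. Now: state=B, head=1, tape[-1..2]=0110 (head:   ^)
Step 4: in state B at pos 1, read 1 -> (B,1)->write 1,move R,goto D. Now: state=D, head=2, tape[-1..3]=01100 (head:    ^)
Step 5: in state D at pos 2, read 0 -> (D,0)->write 1,move L,goto C. Now: state=C, head=1, tape[-1..3]=01110 (head:   ^)
Step 6: in state C at pos 1, read 1 -> (C,1)->write 1,move L,goto B. Now: state=B, head=0, tape[-1..3]=01110 (head:  ^)
Step 7: in state B at pos 0, read 1 -> (B,1)->write 1,move R,goto D. Now: state=D, head=1, tape[-1..3]=01110 (head:   ^)
Step 8: in state D at pos 1, read 1 -> (D,1)->write 0,move L,goto B. Now: state=B, head=0, tape[-1..3]=01010 (head:  ^)
Step 9: in state B at pos 0, read 1 -> (B,1)->write 1,move R,goto D. Now: state=D, head=1, tape[-1..3]=01010 (head:   ^)
Step 10: in state D at pos 1, read 0 -> (D,0)->write 1,move L,goto C. Now: state=C, head=0, tape[-1..3]=01110 (head:  ^)
Step 11: in state C at pos 0, read 1 -> (C,1)->write 1,move L,goto B. Now: state=B, head=-1, tape[-2..3]=001110 (head:  ^)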